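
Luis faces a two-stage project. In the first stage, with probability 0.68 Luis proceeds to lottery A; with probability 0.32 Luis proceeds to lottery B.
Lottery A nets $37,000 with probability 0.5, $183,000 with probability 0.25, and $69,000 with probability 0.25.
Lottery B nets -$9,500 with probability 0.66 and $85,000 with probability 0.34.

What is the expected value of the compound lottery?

EV(A) = 0.5 × 37000 + 0.25 × 183000 + 0.25 × 69000 = 18500 + 45750 + 17250 = 81500
EV(B) = 0.66 × (-9500) + 0.34 × 85000 = -6270 + 28900 = 22630
Overall = 0.68 × 81500 + 0.32 × 22630 = 55420 + 7241.6 = 62661.6

$62,661.60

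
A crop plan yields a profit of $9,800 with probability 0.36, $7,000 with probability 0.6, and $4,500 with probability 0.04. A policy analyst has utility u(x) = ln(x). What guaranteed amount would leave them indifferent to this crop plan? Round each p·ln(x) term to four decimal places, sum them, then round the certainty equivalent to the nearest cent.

$7,762.81

E[u] = 0.36·ln(9800) + 0.6·ln(7000) + 0.04·ln(4500) = 3.3084 + 5.3122 + 0.3365 = 8.9571
CE = e^8.9571 ≈ 7762.81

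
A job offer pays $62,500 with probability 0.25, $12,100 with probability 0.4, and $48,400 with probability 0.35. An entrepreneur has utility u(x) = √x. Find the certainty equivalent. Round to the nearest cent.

E[u] = 0.25·√62500 + 0.4·√12100 + 0.35·√48400 = 0.25·250 + 0.4·110 + 0.35·220 = 183.5
CE = (183.5)² = 33672.25

$33,672.25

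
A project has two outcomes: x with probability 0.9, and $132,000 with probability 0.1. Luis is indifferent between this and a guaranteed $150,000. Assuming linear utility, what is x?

0.9·x + 0.1·132000 = 150000
0.9·x = 150000 − 13200 = 136800
x = 136800 / 0.9 = 152000

x = $152,000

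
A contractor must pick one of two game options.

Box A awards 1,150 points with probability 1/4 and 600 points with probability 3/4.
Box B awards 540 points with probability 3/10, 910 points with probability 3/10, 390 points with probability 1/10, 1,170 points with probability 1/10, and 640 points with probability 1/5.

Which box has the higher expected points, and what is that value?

Box A = 1/4 × 1150 + 3/4 × 600 = 287.5 + 450 = 737.5
Box B = 3/10 × 540 + 3/10 × 910 + 1/10 × 390 + 1/10 × 1170 + 1/5 × 640 = 162 + 273 + 39 + 117 + 128 = 719

Box A (737.5 points)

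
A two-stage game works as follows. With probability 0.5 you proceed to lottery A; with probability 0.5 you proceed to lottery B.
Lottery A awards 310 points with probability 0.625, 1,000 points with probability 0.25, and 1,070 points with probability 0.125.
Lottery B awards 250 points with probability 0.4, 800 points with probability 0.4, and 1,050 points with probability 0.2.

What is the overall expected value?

EV(A) = 0.625 × 310 + 0.25 × 1000 + 0.125 × 1070 = 193.75 + 250 + 133.75 = 577.5
EV(B) = 0.4 × 250 + 0.4 × 800 + 0.2 × 1050 = 100 + 320 + 210 = 630
Overall = 0.5 × 577.5 + 0.5 × 630 = 288.75 + 315 = 603.75

603.75 points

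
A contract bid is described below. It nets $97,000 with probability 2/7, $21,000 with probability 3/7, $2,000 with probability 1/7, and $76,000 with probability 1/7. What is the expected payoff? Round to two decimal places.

$47,857.14

EV = 2/7 × 97000 + 3/7 × 21000 + 1/7 × 2000 + 1/7 × 76000 = 27714.2857 + 9000 + 285.7143 + 10857.1429 = 47857.1429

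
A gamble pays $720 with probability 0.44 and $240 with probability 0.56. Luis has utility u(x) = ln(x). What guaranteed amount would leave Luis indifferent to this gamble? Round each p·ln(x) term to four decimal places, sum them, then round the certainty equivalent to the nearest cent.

E[u] = 0.44·ln(720) + 0.56·ln(240) = 2.8949 + 3.0692 = 5.9641
CE = e^5.9641 ≈ 389.20

$389.20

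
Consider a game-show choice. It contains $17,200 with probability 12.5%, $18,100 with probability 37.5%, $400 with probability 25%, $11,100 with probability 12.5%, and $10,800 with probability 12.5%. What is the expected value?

EV = 0.125 × 17200 + 0.375 × 18100 + 0.25 × 400 + 0.125 × 11100 + 0.125 × 10800 = 2150 + 6787.5 + 100 + 1387.5 + 1350 = 11775

$11,775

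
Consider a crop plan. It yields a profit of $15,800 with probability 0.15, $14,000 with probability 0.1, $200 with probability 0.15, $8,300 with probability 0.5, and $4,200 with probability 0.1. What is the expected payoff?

EV = 0.15 × 15800 + 0.1 × 14000 + 0.15 × 200 + 0.5 × 8300 + 0.1 × 4200 = 2370 + 1400 + 30 + 4150 + 420 = 8370

$8,370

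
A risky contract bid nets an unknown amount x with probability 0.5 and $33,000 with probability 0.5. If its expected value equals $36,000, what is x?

x = $39,000

0.5·x + 0.5·33000 = 36000
0.5·x = 36000 − 16500 = 19500
x = 19500 / 0.5 = 39000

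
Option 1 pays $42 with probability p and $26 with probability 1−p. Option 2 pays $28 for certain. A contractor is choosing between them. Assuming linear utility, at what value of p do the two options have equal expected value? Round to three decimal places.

p = 0.125

p·42 + (1−p)·26 = 28
16p + 26 = 28
p = (28 − 26) / 16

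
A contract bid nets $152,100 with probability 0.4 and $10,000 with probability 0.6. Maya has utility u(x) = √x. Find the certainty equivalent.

E[u] = 0.4·√152100 + 0.6·√10000 = 0.4·390 + 0.6·100 = 216
CE = (216)² = 46656

$46,656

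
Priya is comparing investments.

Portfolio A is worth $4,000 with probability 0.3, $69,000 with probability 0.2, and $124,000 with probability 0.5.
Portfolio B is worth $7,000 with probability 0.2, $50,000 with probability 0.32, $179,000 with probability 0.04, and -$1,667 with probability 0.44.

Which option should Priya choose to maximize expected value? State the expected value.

Portfolio A ($77,000)

Portfolio A = 0.3 × 4000 + 0.2 × 69000 + 0.5 × 124000 = 1200 + 13800 + 62000 = 77000
Portfolio B = 0.2 × 7000 + 0.32 × 50000 + 0.04 × 179000 + 0.44 × (-1667) = 1400 + 16000 + 7160 − 733.48 = 23826.52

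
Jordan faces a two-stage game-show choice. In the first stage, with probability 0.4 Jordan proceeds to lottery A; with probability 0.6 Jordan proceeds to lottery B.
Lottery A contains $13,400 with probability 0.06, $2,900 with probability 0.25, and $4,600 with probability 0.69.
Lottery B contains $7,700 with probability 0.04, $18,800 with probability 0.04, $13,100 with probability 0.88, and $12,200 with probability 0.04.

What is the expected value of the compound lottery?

EV(A) = 0.06 × 13400 + 0.25 × 2900 + 0.69 × 4600 = 804 + 725 + 3174 = 4703
EV(B) = 0.04 × 7700 + 0.04 × 18800 + 0.88 × 13100 + 0.04 × 12200 = 308 + 752 + 11528 + 488 = 13076
Overall = 0.4 × 4703 + 0.6 × 13076 = 1881.2 + 7845.6 = 9726.8

$9,726.80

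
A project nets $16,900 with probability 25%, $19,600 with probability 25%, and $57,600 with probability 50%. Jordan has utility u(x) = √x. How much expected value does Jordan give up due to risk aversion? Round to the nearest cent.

E[u] = 0.25·√16900 + 0.25·√19600 + 0.5·√57600 = 0.25·130 + 0.25·140 + 0.5·240 = 187.5
CE = (187.5)² = 35156.25
Risk premium = EV − CE = 37925 − 35156.25 = 2768.75

$2,768.75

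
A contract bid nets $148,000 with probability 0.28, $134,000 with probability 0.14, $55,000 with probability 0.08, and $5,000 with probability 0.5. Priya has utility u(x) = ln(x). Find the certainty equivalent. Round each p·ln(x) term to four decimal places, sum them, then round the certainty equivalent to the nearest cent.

E[u] = 0.28·ln(148000) + 0.14·ln(134000) + 0.08·ln(55000) + 0.5·ln(5000) = 3.3334 + 1.6528 + 0.8732 + 4.2586 = 10.1180
CE = e^10.1180 ≈ 24785.15

$24,785.15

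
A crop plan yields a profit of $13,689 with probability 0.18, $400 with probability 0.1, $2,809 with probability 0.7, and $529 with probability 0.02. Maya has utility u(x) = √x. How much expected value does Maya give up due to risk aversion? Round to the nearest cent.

E[u] = 0.18·√13689 + 0.1·√400 + 0.7·√2809 + 0.02·√529 = 0.18·117 + 0.1·20 + 0.7·53 + 0.02·23 = 60.62
CE = (60.62)² = 3674.7844
Risk premium = EV − CE = 4480.9 − 3674.7844 = 806.1156

$806.12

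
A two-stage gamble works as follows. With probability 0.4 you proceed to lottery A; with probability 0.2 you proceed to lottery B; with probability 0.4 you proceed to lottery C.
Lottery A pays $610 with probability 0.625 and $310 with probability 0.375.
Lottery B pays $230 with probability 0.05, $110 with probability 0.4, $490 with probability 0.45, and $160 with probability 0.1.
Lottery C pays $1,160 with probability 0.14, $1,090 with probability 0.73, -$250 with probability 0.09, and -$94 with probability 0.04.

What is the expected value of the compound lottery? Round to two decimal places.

EV(A) = 0.625 × 610 + 0.375 × 310 = 381.25 + 116.25 = 497.5
EV(B) = 0.05 × 230 + 0.4 × 110 + 0.45 × 490 + 0.1 × 160 = 11.5 + 44 + 220.5 + 16 = 292
EV(C) = 0.14 × 1160 + 0.73 × 1090 + 0.09 × (-250) + 0.04 × (-94) = 162.4 + 795.7 − 22.5 − 3.76 = 931.84
Overall = 0.4 × 497.5 + 0.2 × 292 + 0.4 × 931.84 = 199 + 58.4 + 372.736 = 630.136

$630.14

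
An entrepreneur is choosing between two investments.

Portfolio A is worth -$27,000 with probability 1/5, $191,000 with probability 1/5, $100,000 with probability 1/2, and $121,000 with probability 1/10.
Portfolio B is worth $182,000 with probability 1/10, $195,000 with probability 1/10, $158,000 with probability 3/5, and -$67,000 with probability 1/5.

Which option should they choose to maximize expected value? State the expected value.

Portfolio B ($119,100)

Portfolio A = 1/5 × (-27000) + 1/5 × 191000 + 1/2 × 100000 + 1/10 × 121000 = -5400 + 38200 + 50000 + 12100 = 94900
Portfolio B = 1/10 × 182000 + 1/10 × 195000 + 3/5 × 158000 + 1/5 × (-67000) = 18200 + 19500 + 94800 − 13400 = 119100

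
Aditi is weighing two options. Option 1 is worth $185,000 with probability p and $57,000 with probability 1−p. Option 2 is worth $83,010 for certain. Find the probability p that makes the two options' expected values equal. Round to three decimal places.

p = 0.203

p·185000 + (1−p)·57000 = 83010
128000p + 57000 = 83010
p = (83010 − 57000) / 128000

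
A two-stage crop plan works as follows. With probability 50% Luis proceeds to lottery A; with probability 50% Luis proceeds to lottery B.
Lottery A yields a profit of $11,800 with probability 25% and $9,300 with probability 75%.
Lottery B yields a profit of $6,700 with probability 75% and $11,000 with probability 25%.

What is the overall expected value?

EV(A) = 0.25 × 11800 + 0.75 × 9300 = 2950 + 6975 = 9925
EV(B) = 0.75 × 6700 + 0.25 × 11000 = 5025 + 2750 = 7775
Overall = 0.5 × 9925 + 0.5 × 7775 = 4962.5 + 3887.5 = 8850

$8,850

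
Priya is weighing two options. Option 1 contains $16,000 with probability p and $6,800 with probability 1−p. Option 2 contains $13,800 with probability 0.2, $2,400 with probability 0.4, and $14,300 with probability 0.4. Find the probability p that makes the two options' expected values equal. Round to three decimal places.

EV(Option 2) = 0.2 × 13800 + 0.4 × 2400 + 0.4 × 14300 = 2760 + 960 + 5720 = 9440
p·16000 + (1−p)·6800 = 9440
9200p + 6800 = 9440
p = (9440 − 6800) / 9200

p = 0.287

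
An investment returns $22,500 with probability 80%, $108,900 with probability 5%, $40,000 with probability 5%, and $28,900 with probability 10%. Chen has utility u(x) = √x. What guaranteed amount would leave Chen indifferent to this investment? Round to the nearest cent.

$26,732.25

E[u] = 0.8·√22500 + 0.05·√108900 + 0.05·√40000 + 0.1·√28900 = 0.8·150 + 0.05·330 + 0.05·200 + 0.1·170 = 163.5
CE = (163.5)² = 26732.25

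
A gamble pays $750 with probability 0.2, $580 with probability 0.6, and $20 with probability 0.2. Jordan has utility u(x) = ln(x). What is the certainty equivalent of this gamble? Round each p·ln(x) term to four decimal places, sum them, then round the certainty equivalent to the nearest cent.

E[u] = 0.2·ln(750) + 0.6·ln(580) + 0.2·ln(20) = 1.3240 + 3.8178 + 0.5991 = 5.7409
CE = e^5.7409 ≈ 311.34

$311.34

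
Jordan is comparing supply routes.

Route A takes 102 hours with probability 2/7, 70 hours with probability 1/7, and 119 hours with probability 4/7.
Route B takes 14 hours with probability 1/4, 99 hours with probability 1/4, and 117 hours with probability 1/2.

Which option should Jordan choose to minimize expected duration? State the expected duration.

Route B (86.75 hours)

Route A = 2/7 × 102 + 1/7 × 70 + 4/7 × 119 = 29.1429 + 10 + 68 = 107.1429
Route B = 1/4 × 14 + 1/4 × 99 + 1/2 × 117 = 3.5 + 24.75 + 58.5 = 86.75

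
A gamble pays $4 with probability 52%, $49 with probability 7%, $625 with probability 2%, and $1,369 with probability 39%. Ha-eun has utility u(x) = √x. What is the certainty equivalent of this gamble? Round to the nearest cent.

$270.93

E[u] = 0.52·√4 + 0.07·√49 + 0.02·√625 + 0.39·√1369 = 0.52·2 + 0.07·7 + 0.02·25 + 0.39·37 = 16.46
CE = (16.46)² = 270.9316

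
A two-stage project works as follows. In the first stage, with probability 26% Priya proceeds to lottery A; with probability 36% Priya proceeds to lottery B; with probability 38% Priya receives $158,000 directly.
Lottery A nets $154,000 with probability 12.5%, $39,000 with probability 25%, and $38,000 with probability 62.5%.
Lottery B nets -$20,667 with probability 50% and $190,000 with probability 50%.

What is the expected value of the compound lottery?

$104,234.94

EV(A) = 0.125 × 154000 + 0.25 × 39000 + 0.625 × 38000 = 19250 + 9750 + 23750 = 52750
EV(B) = 0.5 × (-20667) + 0.5 × 190000 = -10333.5 + 95000 = 84666.5
Branch C: 158000 (certain)
Overall = 0.26 × 52750 + 0.36 × 84666.5 + 0.38 × 158000 = 13715 + 30479.94 + 60040 = 104234.94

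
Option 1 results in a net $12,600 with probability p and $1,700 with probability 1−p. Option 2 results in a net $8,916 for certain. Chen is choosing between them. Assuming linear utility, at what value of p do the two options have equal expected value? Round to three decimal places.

p = 0.662

p·12600 + (1−p)·1700 = 8916
10900p + 1700 = 8916
p = (8916 − 1700) / 10900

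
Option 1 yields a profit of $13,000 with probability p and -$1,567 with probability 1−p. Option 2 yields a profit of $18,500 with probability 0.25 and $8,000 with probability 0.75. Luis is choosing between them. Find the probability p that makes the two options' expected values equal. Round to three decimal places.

EV(Option 2) = 0.25 × 18500 + 0.75 × 8000 = 4625 + 6000 = 10625
p·13000 + (1−p)·(-1567) = 10625
14567p − 1567 = 10625
p = (10625 + 1567) / 14567

p = 0.837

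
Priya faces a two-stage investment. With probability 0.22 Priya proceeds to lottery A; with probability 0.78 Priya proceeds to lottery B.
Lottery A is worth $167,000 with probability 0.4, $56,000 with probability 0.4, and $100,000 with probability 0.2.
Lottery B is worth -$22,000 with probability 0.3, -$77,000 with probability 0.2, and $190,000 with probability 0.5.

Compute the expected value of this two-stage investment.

EV(A) = 0.4 × 167000 + 0.4 × 56000 + 0.2 × 100000 = 66800 + 22400 + 20000 = 109200
EV(B) = 0.3 × (-22000) + 0.2 × (-77000) + 0.5 × 190000 = -6600 − 15400 + 95000 = 73000
Overall = 0.22 × 109200 + 0.78 × 73000 = 24024 + 56940 = 80964

$80,964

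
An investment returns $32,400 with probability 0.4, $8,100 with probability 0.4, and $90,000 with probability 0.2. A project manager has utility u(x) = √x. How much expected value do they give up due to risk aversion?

$5,976

E[u] = 0.4·√32400 + 0.4·√8100 + 0.2·√90000 = 0.4·180 + 0.4·90 + 0.2·300 = 168
CE = (168)² = 28224
Risk premium = EV − CE = 34200 − 28224 = 5976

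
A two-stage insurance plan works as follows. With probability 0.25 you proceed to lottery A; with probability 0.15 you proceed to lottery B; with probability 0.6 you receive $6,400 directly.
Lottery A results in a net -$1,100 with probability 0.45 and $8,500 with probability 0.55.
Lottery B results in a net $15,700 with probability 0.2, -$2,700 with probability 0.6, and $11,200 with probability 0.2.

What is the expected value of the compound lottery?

EV(A) = 0.45 × (-1100) + 0.55 × 8500 = -495 + 4675 = 4180
EV(B) = 0.2 × 15700 + 0.6 × (-2700) + 0.2 × 11200 = 3140 − 1620 + 2240 = 3760
Branch C: 6400 (certain)
Overall = 0.25 × 4180 + 0.15 × 3760 + 0.6 × 6400 = 1045 + 564 + 3840 = 5449

$5,449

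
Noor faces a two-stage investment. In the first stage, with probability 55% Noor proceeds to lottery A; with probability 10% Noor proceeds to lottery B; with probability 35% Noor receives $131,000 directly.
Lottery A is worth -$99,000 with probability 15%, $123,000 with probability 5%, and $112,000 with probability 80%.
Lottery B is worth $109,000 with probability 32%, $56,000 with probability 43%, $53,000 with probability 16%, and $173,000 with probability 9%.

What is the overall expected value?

$98,646

EV(A) = 0.15 × (-99000) + 0.05 × 123000 + 0.8 × 112000 = -14850 + 6150 + 89600 = 80900
EV(B) = 0.32 × 109000 + 0.43 × 56000 + 0.16 × 53000 + 0.09 × 173000 = 34880 + 24080 + 8480 + 15570 = 83010
Branch C: 131000 (certain)
Overall = 0.55 × 80900 + 0.1 × 83010 + 0.35 × 131000 = 44495 + 8301 + 45850 = 98646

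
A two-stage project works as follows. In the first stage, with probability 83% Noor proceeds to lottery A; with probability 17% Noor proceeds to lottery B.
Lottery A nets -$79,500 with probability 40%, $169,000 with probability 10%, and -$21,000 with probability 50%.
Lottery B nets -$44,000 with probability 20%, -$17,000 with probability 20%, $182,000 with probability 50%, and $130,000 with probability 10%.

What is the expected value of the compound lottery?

EV(A) = 0.4 × (-79500) + 0.1 × 169000 + 0.5 × (-21000) = -31800 + 16900 − 10500 = -25400
EV(B) = 0.2 × (-44000) + 0.2 × (-17000) + 0.5 × 182000 + 0.1 × 130000 = -8800 − 3400 + 91000 + 13000 = 91800
Overall = 0.83 × (-25400) + 0.17 × 91800 = -21082 + 15606 = -5476

-$5,476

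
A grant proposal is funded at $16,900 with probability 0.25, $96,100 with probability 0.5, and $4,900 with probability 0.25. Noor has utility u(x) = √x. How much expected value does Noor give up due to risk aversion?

E[u] = 0.25·√16900 + 0.5·√96100 + 0.25·√4900 = 0.25·130 + 0.5·310 + 0.25·70 = 205
CE = (205)² = 42025
Risk premium = EV − CE = 53500 − 42025 = 11475

$11,475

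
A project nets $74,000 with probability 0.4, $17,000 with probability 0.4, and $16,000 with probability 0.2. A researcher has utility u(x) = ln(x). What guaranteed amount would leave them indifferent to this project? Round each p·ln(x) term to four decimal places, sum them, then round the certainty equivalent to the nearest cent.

E[u] = 0.4·ln(74000) + 0.4·ln(17000) + 0.2·ln(16000) = 4.4847 + 3.8964 + 1.9361 = 10.3172
CE = e^10.3172 ≈ 30248.44

$30,248.44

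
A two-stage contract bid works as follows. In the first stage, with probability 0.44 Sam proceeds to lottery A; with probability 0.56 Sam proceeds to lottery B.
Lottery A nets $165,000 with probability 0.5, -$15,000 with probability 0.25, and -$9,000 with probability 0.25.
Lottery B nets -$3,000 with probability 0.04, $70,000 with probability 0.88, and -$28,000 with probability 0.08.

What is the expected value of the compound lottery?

$66,834.40

EV(A) = 0.5 × 165000 + 0.25 × (-15000) + 0.25 × (-9000) = 82500 − 3750 − 2250 = 76500
EV(B) = 0.04 × (-3000) + 0.88 × 70000 + 0.08 × (-28000) = -120 + 61600 − 2240 = 59240
Overall = 0.44 × 76500 + 0.56 × 59240 = 33660 + 33174.4 = 66834.4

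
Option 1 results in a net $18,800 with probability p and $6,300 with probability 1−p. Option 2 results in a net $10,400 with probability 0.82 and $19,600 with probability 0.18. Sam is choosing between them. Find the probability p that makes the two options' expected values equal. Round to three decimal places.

p = 0.460

EV(Option 2) = 0.82 × 10400 + 0.18 × 19600 = 8528 + 3528 = 12056
p·18800 + (1−p)·6300 = 12056
12500p + 6300 = 12056
p = (12056 − 6300) / 12500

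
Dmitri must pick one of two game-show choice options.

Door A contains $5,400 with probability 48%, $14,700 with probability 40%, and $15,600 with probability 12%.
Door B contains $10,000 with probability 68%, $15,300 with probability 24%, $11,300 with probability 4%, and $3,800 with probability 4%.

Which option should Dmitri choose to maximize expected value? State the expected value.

Door B ($11,076)

Door A = 0.48 × 5400 + 0.4 × 14700 + 0.12 × 15600 = 2592 + 5880 + 1872 = 10344
Door B = 0.68 × 10000 + 0.24 × 15300 + 0.04 × 11300 + 0.04 × 3800 = 6800 + 3672 + 452 + 152 = 11076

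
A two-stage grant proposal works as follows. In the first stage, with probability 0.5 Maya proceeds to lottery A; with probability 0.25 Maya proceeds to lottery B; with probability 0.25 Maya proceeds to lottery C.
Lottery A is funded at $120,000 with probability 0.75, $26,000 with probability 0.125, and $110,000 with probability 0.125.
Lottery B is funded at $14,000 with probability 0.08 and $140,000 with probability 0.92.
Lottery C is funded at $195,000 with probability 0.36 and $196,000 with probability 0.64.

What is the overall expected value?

$134,890

EV(A) = 0.75 × 120000 + 0.125 × 26000 + 0.125 × 110000 = 90000 + 3250 + 13750 = 107000
EV(B) = 0.08 × 14000 + 0.92 × 140000 = 1120 + 128800 = 129920
EV(C) = 0.36 × 195000 + 0.64 × 196000 = 70200 + 125440 = 195640
Overall = 0.5 × 107000 + 0.25 × 129920 + 0.25 × 195640 = 53500 + 32480 + 48910 = 134890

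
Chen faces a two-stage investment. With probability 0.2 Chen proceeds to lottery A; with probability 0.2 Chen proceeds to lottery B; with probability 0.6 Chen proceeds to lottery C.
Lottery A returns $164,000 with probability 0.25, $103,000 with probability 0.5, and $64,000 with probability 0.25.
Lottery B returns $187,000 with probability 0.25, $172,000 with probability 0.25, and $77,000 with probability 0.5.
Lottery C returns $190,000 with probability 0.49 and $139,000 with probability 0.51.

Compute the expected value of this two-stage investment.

EV(A) = 0.25 × 164000 + 0.5 × 103000 + 0.25 × 64000 = 41000 + 51500 + 16000 = 108500
EV(B) = 0.25 × 187000 + 0.25 × 172000 + 0.5 × 77000 = 46750 + 43000 + 38500 = 128250
EV(C) = 0.49 × 190000 + 0.51 × 139000 = 93100 + 70890 = 163990
Overall = 0.2 × 108500 + 0.2 × 128250 + 0.6 × 163990 = 21700 + 25650 + 98394 = 145744

$145,744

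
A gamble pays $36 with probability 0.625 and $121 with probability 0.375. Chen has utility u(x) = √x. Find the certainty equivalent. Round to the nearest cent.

E[u] = 0.625·√36 + 0.375·√121 = 0.625·6 + 0.375·11 = 7.875
CE = (7.875)² = 62.015625

$62.02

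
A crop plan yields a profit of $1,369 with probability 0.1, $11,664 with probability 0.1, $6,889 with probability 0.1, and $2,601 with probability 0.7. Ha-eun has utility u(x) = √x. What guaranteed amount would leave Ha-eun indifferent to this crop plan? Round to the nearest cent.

$3,422.25

E[u] = 0.1·√1369 + 0.1·√11664 + 0.1·√6889 + 0.7·√2601 = 0.1·37 + 0.1·108 + 0.1·83 + 0.7·51 = 58.5
CE = (58.5)² = 3422.25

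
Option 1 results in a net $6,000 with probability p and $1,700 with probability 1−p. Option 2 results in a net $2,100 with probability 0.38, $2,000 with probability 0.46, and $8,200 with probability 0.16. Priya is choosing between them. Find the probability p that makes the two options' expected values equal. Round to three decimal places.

EV(Option 2) = 0.38 × 2100 + 0.46 × 2000 + 0.16 × 8200 = 798 + 920 + 1312 = 3030
p·6000 + (1−p)·1700 = 3030
4300p + 1700 = 3030
p = (3030 − 1700) / 4300

p = 0.309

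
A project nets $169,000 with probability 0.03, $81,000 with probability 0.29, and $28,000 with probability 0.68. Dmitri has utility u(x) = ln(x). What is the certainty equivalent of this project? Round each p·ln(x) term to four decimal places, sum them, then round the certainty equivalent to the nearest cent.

$40,211.17

E[u] = 0.03·ln(169000) + 0.29·ln(81000) + 0.68·ln(28000) = 0.3611 + 3.2776 + 6.9632 = 10.6019
CE = e^10.6019 ≈ 40211.17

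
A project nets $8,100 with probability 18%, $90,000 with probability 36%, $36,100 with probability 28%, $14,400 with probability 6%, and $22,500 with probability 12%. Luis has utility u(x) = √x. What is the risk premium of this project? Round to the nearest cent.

$6,483.24

E[u] = 0.18·√8100 + 0.36·√90000 + 0.28·√36100 + 0.06·√14400 + 0.12·√22500 = 0.18·90 + 0.36·300 + 0.28·190 + 0.06·120 + 0.12·150 = 202.6
CE = (202.6)² = 41046.76
Risk premium = EV − CE = 47530 − 41046.76 = 6483.24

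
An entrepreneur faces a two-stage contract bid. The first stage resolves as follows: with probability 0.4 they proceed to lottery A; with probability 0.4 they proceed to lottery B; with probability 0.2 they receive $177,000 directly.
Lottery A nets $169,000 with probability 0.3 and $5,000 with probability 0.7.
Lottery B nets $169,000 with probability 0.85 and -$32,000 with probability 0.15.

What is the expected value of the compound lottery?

EV(A) = 0.3 × 169000 + 0.7 × 5000 = 50700 + 3500 = 54200
EV(B) = 0.85 × 169000 + 0.15 × (-32000) = 143650 − 4800 = 138850
Branch C: 177000 (certain)
Overall = 0.4 × 54200 + 0.4 × 138850 + 0.2 × 177000 = 21680 + 55540 + 35400 = 112620

$112,620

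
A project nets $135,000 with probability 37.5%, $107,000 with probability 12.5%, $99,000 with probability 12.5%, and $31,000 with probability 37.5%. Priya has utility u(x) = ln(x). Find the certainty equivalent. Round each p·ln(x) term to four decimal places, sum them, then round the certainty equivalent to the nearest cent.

$72,663.90

E[u] = 0.375·ln(135000) + 0.125·ln(107000) + 0.125·ln(99000) + 0.375·ln(31000) = 4.4299 + 1.4476 + 1.4379 + 3.8782 = 11.1936
CE = e^11.1936 ≈ 72663.90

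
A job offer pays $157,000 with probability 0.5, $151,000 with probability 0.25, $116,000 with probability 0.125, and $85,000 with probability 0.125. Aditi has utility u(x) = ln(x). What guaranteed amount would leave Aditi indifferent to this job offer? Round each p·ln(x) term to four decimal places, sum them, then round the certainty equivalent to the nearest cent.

$138,662.75

E[u] = 0.5·ln(157000) + 0.25·ln(151000) + 0.125·ln(116000) + 0.125·ln(85000) = 5.9820 + 2.9813 + 1.4577 + 1.4188 = 11.8398
CE = e^11.8398 ≈ 138662.75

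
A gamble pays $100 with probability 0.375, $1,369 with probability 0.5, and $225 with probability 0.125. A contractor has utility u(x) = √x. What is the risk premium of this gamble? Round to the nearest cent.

E[u] = 0.375·√100 + 0.5·√1369 + 0.125·√225 = 0.375·10 + 0.5·37 + 0.125·15 = 24.125
CE = (24.125)² = 582.015625
Risk premium = EV − CE = 750.125 − 582.015625 = 168.109375

$168.11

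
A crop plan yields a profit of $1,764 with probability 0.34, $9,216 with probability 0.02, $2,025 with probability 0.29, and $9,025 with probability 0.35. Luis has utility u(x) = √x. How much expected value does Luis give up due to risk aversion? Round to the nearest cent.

$623.83

E[u] = 0.34·√1764 + 0.02·√9216 + 0.29·√2025 + 0.35·√9025 = 0.34·42 + 0.02·96 + 0.29·45 + 0.35·95 = 62.5
CE = (62.5)² = 3906.25
Risk premium = EV − CE = 4530.08 − 3906.25 = 623.83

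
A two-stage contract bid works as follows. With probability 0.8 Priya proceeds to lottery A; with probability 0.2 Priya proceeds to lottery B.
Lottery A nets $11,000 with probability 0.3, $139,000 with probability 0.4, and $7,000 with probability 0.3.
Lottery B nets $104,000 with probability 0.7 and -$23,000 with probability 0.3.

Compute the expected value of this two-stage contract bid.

EV(A) = 0.3 × 11000 + 0.4 × 139000 + 0.3 × 7000 = 3300 + 55600 + 2100 = 61000
EV(B) = 0.7 × 104000 + 0.3 × (-23000) = 72800 − 6900 = 65900
Overall = 0.8 × 61000 + 0.2 × 65900 = 48800 + 13180 = 61980

$61,980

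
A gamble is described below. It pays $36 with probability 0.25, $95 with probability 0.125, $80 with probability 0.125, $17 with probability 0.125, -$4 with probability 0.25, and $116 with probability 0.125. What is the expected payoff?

EV = 0.25 × 36 + 0.125 × 95 + 0.125 × 80 + 0.125 × 17 + 0.25 × (-4) + 0.125 × 116 = 9 + 11.875 + 10 + 2.125 − 1 + 14.5 = 46.5

$46.50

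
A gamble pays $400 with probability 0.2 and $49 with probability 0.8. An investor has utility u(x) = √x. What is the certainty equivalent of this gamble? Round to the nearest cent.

$92.16

E[u] = 0.2·√400 + 0.8·√49 = 0.2·20 + 0.8·7 = 9.6
CE = (9.6)² = 92.16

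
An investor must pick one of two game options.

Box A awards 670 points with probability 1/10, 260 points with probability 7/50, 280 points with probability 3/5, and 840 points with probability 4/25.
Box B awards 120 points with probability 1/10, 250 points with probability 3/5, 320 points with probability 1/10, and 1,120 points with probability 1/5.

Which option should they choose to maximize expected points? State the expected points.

Box B (418 points)

Box A = 1/10 × 670 + 7/50 × 260 + 3/5 × 280 + 4/25 × 840 = 67 + 36.4 + 168 + 134.4 = 405.8
Box B = 1/10 × 120 + 3/5 × 250 + 1/10 × 320 + 1/5 × 1120 = 12 + 150 + 32 + 224 = 418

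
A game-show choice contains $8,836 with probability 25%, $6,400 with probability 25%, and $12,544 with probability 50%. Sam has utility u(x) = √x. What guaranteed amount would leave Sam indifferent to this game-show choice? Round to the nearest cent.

$9,900.25

E[u] = 0.25·√8836 + 0.25·√6400 + 0.5·√12544 = 0.25·94 + 0.25·80 + 0.5·112 = 99.5
CE = (99.5)² = 9900.25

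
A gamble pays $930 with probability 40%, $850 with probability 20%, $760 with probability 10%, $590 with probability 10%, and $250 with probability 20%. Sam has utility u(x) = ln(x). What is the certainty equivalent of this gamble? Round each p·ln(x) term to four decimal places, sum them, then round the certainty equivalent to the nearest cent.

$657.67

E[u] = 0.4·ln(930) + 0.2·ln(850) + 0.1·ln(760) + 0.1·ln(590) + 0.2·ln(250) = 2.7341 + 1.3490 + 0.6633 + 0.6380 + 1.1043 = 6.4887
CE = e^6.4887 ≈ 657.67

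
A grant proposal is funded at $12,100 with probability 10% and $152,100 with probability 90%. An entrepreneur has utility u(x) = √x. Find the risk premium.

E[u] = 0.1·√12100 + 0.9·√152100 = 0.1·110 + 0.9·390 = 362
CE = (362)² = 131044
Risk premium = EV − CE = 138100 − 131044 = 7056

$7,056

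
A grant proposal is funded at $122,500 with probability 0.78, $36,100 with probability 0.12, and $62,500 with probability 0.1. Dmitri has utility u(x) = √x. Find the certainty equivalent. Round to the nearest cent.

E[u] = 0.78·√122500 + 0.12·√36100 + 0.1·√62500 = 0.78·350 + 0.12·190 + 0.1·250 = 320.8
CE = (320.8)² = 102912.64

$102,912.64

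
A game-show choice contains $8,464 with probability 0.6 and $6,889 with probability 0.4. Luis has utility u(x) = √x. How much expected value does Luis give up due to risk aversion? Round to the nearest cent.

$19.44

E[u] = 0.6·√8464 + 0.4·√6889 = 0.6·92 + 0.4·83 = 88.4
CE = (88.4)² = 7814.56
Risk premium = EV − CE = 7834 − 7814.56 = 19.44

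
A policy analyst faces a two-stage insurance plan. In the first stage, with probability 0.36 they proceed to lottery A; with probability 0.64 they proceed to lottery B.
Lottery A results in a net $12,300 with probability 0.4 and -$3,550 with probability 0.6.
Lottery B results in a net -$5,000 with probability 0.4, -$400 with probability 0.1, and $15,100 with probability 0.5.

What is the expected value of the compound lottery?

$4,530.80

EV(A) = 0.4 × 12300 + 0.6 × (-3550) = 4920 − 2130 = 2790
EV(B) = 0.4 × (-5000) + 0.1 × (-400) + 0.5 × 15100 = -2000 − 40 + 7550 = 5510
Overall = 0.36 × 2790 + 0.64 × 5510 = 1004.4 + 3526.4 = 4530.8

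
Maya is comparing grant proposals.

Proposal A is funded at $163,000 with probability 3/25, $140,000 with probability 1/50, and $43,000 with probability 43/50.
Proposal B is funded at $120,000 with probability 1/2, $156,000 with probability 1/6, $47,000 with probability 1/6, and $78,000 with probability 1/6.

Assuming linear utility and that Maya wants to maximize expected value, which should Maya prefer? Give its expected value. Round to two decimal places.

Proposal A = 3/25 × 163000 + 1/50 × 140000 + 43/50 × 43000 = 19560 + 2800 + 36980 = 59340
Proposal B = 1/2 × 120000 + 1/6 × 156000 + 1/6 × 47000 + 1/6 × 78000 = 60000 + 26000 + 7833.3333 + 13000 = 106833.3333

Proposal B ($106,833.33)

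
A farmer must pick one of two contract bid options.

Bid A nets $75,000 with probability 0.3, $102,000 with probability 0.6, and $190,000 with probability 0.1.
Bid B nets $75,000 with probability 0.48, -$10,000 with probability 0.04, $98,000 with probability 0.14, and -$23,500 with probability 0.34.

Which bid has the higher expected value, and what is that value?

Bid A = 0.3 × 75000 + 0.6 × 102000 + 0.1 × 190000 = 22500 + 61200 + 19000 = 102700
Bid B = 0.48 × 75000 + 0.04 × (-10000) + 0.14 × 98000 + 0.34 × (-23500) = 36000 − 400 + 13720 − 7990 = 41330

Bid A ($102,700)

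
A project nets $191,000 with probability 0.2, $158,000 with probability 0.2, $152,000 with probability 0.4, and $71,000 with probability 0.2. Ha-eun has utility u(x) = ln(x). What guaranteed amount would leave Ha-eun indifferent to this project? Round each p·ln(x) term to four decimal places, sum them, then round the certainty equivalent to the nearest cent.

$137,709.27

E[u] = 0.2·ln(191000) + 0.2·ln(158000) + 0.4·ln(152000) + 0.2·ln(71000) = 2.4320 + 2.3941 + 4.7727 + 2.2341 = 11.8329
CE = e^11.8329 ≈ 137709.27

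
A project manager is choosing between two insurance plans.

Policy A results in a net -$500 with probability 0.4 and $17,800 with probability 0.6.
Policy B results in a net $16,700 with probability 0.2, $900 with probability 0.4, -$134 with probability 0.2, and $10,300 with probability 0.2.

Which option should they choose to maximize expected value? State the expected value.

Policy A ($10,480)

Policy A = 0.4 × (-500) + 0.6 × 17800 = -200 + 10680 = 10480
Policy B = 0.2 × 16700 + 0.4 × 900 + 0.2 × (-134) + 0.2 × 10300 = 3340 + 360 − 26.8 + 2060 = 5733.2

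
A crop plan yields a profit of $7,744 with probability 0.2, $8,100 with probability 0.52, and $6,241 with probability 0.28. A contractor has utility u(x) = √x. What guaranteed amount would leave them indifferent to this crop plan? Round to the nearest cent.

E[u] = 0.2·√7744 + 0.52·√8100 + 0.28·√6241 = 0.2·88 + 0.52·90 + 0.28·79 = 86.52
CE = (86.52)² = 7485.7104

$7,485.71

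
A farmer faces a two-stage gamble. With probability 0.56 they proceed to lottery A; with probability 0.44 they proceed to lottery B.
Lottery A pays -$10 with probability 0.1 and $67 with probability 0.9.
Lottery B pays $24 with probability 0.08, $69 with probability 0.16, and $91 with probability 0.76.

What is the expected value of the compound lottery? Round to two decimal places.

$69.34

EV(A) = 0.1 × (-10) + 0.9 × 67 = -1 + 60.3 = 59.3
EV(B) = 0.08 × 24 + 0.16 × 69 + 0.76 × 91 = 1.92 + 11.04 + 69.16 = 82.12
Overall = 0.56 × 59.3 + 0.44 × 82.12 = 33.208 + 36.1328 = 69.3408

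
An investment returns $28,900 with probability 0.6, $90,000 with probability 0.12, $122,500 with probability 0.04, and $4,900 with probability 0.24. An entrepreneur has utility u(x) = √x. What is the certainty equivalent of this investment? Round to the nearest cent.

$28,493.44

E[u] = 0.6·√28900 + 0.12·√90000 + 0.04·√122500 + 0.24·√4900 = 0.6·170 + 0.12·300 + 0.04·350 + 0.24·70 = 168.8
CE = (168.8)² = 28493.44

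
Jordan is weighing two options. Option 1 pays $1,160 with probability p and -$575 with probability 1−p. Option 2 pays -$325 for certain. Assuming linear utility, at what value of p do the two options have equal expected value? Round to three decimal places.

p = 0.144

p·1160 + (1−p)·(-575) = -325
1735p − 575 = -325
p = (-325 + 575) / 1735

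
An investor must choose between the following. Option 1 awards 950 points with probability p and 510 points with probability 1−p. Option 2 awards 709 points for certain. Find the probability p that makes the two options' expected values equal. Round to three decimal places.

p = 0.452

p·950 + (1−p)·510 = 709
440p + 510 = 709
p = (709 − 510) / 440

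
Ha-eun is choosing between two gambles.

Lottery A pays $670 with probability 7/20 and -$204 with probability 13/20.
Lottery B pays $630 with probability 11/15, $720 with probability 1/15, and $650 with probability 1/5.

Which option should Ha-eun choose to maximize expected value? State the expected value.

Lottery A = 7/20 × 670 + 13/20 × (-204) = 234.5 − 132.6 = 101.9
Lottery B = 11/15 × 630 + 1/15 × 720 + 1/5 × 650 = 462 + 48 + 130 = 640

Lottery B ($640)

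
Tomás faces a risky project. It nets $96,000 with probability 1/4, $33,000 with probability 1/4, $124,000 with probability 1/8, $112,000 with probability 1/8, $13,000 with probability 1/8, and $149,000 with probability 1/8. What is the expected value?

EV = 1/4 × 96000 + 1/4 × 33000 + 1/8 × 124000 + 1/8 × 112000 + 1/8 × 13000 + 1/8 × 149000 = 24000 + 8250 + 15500 + 14000 + 1625 + 18625 = 82000

$82,000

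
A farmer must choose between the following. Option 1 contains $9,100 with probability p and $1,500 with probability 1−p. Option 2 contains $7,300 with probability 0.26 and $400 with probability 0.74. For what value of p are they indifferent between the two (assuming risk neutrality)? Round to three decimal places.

EV(Option 2) = 0.26 × 7300 + 0.74 × 400 = 1898 + 296 = 2194
p·9100 + (1−p)·1500 = 2194
7600p + 1500 = 2194
p = (2194 − 1500) / 7600

p = 0.091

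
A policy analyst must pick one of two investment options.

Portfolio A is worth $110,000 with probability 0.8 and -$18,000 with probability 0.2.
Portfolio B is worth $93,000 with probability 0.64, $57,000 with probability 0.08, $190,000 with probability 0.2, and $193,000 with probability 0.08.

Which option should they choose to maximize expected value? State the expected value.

Portfolio B ($117,520)

Portfolio A = 0.8 × 110000 + 0.2 × (-18000) = 88000 − 3600 = 84400
Portfolio B = 0.64 × 93000 + 0.08 × 57000 + 0.2 × 190000 + 0.08 × 193000 = 59520 + 4560 + 38000 + 15440 = 117520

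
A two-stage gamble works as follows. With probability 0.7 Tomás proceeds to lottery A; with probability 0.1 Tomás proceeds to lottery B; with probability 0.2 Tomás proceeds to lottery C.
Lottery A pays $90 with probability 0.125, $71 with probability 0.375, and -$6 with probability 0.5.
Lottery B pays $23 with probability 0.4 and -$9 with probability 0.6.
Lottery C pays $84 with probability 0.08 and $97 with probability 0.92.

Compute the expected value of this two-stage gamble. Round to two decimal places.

EV(A) = 0.125 × 90 + 0.375 × 71 + 0.5 × (-6) = 11.25 + 26.625 − 3 = 34.875
EV(B) = 0.4 × 23 + 0.6 × (-9) = 9.2 − 5.4 = 3.8
EV(C) = 0.08 × 84 + 0.92 × 97 = 6.72 + 89.24 = 95.96
Overall = 0.7 × 34.875 + 0.1 × 3.8 + 0.2 × 95.96 = 24.4125 + 0.38 + 19.192 = 43.9845

$43.98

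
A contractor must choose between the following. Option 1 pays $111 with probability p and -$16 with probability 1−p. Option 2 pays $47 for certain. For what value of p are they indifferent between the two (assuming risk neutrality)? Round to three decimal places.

p = 0.496

p·111 + (1−p)·(-16) = 47
127p − 16 = 47
p = (47 + 16) / 127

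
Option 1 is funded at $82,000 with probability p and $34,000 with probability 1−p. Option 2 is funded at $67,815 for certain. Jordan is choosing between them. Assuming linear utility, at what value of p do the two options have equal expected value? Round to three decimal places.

p = 0.704

p·82000 + (1−p)·34000 = 67815
48000p + 34000 = 67815
p = (67815 − 34000) / 48000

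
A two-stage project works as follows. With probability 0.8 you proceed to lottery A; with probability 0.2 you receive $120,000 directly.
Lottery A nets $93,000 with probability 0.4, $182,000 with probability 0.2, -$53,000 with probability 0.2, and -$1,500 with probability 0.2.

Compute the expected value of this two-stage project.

EV(A) = 0.4 × 93000 + 0.2 × 182000 + 0.2 × (-53000) + 0.2 × (-1500) = 37200 + 36400 − 10600 − 300 = 62700
Branch B: 120000 (certain)
Overall = 0.8 × 62700 + 0.2 × 120000 = 50160 + 24000 = 74160

$74,160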